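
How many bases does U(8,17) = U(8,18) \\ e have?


Deleting e from U(8,18) gives U(8,17) since n > r.
Bases of U(8,17) = C(17,8) = 17! / (8! * 9!) = 24310.

24310


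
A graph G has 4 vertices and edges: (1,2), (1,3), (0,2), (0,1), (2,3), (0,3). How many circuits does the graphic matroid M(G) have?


A circuit in a graphic matroid = edge set of a simple cycle.
G has 4 vertices and 6 edges.
Enumerating all minimal edge subsets forming cycles...
Total circuits found: 7.

7


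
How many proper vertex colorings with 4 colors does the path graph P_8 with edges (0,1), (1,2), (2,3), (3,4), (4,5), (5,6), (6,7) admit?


P(P_8, k) = k * (k-1)^(7).
P(4) = 4 * 3^7 = 4 * 2187 = 8748.

8748


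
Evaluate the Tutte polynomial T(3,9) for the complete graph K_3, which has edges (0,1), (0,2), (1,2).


T(K_3; x,y) = x^2 + x + y.
T(3,9) = 9 + 3 + 9 = 21.

21


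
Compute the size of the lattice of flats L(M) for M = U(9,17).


Flats of U(9,17): every subset of size < 9 is a flat, plus E itself.
Count = (17 choose 0) + (17 choose 1) + (17 choose 2) + (17 choose 3) + (17 choose 4) + (17 choose 5) + (17 choose 6) + (17 choose 7) + (17 choose 8) + 1
     = 1 + 17 + 136 + 680 + 2380 + 6188 + 12376 + 19448 + 24310 + 1
     = 65537.

65537


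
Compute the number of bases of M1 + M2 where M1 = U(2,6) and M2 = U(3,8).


Bases of a direct sum M1 + M2: |B| = |B(M1)| * |B(M2)|.
|B(U(2,6))| = C(6,2) = 15.
|B(U(3,8))| = C(8,3) = 56.
Total bases = 15 * 56 = 840.

840


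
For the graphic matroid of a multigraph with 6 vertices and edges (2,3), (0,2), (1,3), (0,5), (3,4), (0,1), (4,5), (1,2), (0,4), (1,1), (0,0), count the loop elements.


In a graphic matroid, a loop is a self-loop edge (u,u) with rank 0.
Examining all 11 edges for self-loops...
Self-loops found: (1,1), (0,0)
Number of loops = 2.

2


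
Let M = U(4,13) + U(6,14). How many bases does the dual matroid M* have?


(M1+M2)* = M1* + M2*.
M1* = U(9,13), bases: C(13,9) = 715.
M2* = U(8,14), bases: C(14,8) = 3003.
|B(M*)| = 715 * 3003 = 2147145.

2147145


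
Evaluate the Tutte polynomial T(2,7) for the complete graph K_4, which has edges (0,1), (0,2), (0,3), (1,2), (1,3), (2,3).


T(K_4; x,y) = x^3 + 3x^2 + 4xy + 2x + y^3 + 3y^2 + 2y.
Substituting x=2, y=7:
= 8 + 12 + 56 + 4 + 343 + 147 + 14
= 584.

584


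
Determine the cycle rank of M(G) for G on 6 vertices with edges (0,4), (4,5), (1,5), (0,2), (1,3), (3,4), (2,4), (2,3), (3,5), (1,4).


Cycle rank (nullity) = |E| - r(M) = |E| - (|V| - c).
|E| = 10, |V| = 6, c = 1.
Nullity = 10 - (6 - 1) = 10 - 5 = 5.

5


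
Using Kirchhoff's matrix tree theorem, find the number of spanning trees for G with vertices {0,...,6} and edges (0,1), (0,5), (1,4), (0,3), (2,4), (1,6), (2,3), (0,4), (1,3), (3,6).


By Kirchhoff's matrix tree theorem, the number of spanning trees equals
the determinant of any cofactor of the Laplacian matrix L.
G has 7 vertices and 10 edges.
Computing the (6 x 6) cofactor determinant gives 61.

61


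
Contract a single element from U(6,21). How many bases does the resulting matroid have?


Contracting e from U(6,21) gives U(5,20).
Bases of U(5,20) = (20 choose 5) = 15504.

15504


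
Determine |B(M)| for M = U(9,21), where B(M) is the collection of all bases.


Bases of U(9,21) are all 9-element subsets of the 21-element ground set.
Number of bases = C(21,9).
C(21,9) = 21! / (9! * 12!) = 293930.

293930


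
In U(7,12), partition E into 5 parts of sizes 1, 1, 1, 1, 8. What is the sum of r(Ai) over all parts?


r(Ai) = min(|Ai|, 7) for each part.
Sum = min(1,7) + min(1,7) + min(1,7) + min(1,7) + min(8,7)
    = 1 + 1 + 1 + 1 + 7
    = 11.

11


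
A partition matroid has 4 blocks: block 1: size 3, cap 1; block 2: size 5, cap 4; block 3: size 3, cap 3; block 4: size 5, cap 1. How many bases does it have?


A basis picks exactly ci elements from block i.
Number of bases = product of C(|Si|, ci).
= C(3,1) * C(5,4) * C(3,3) * C(5,1)
= 3 * 5 * 1 * 5
= 75.

75


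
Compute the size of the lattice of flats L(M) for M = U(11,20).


Flats of U(11,20): every subset of size < 11 is a flat, plus E itself.
Count = C(20,0) + C(20,1) + C(20,2) + C(20,3) + C(20,4) + C(20,5) + C(20,6) + C(20,7) + C(20,8) + C(20,9) + C(20,10) + 1
     = 1 + 20 + 190 + 1140 + 4845 + 15504 + 38760 + 77520 + 125970 + 167960 + 184756 + 1
     = 616667.

616667


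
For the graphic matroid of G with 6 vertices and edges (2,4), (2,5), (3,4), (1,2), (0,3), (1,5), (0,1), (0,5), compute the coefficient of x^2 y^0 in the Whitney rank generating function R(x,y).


R(x,y) = sum over A in 2^E of x^(r(E)-r(A)) * y^(|A|-r(A)).
G has 6 vertices, 8 edges. r(E) = 5.
Enumerate all 2^8 = 256 subsets.
Count subsets with r(E)-r(A)=2 and |A|-r(A)=0: 54.

54


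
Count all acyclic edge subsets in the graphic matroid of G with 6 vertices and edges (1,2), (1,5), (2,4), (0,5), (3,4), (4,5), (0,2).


An independent set in a graphic matroid is an acyclic edge subset.
G has 6 vertices and 7 edges.
Enumerate all 2^7 = 128 subsets, checking for acyclicity.
Total independent sets = 108.

108


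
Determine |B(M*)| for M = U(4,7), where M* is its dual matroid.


The dual of U(r,n) is U(n-r, n) = U(3,7).
Bases of U(3,7) are all (3)-element subsets.
|B(M*)| = C(7,3) = 7! / (3! * 4!) = 35.

35


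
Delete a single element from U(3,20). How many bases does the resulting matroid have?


Deleting e from U(3,20) gives U(3,19) since n > r.
Bases of U(3,19) = C(19,3) = (19 * 18 * 17) / (1 * 2 * 3) = 969.

969


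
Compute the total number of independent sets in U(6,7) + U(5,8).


For a direct sum, |I(M1+M2)| = |I(M1)| * |I(M2)|.
|I(U(6,7))| = sum C(7,k) for k=0..6 = 127.
|I(U(5,8))| = sum C(8,k) for k=0..5 = 219.
Total = 127 * 219 = 27813.

27813


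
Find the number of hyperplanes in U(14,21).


Hyperplanes of U(14,21) are flats of rank 13.
In a uniform matroid, these are exactly the (13)-element subsets.
Count = C(21,13) = 21! / (13! * 8!) = 203490.

203490


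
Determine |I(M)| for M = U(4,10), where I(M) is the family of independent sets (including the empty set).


Independent sets of U(4,10) are all subsets of size <= 4.
Count = (10 choose 0) + (10 choose 1) + (10 choose 2) + (10 choose 3) + (10 choose 4)
     = 1 + 10 + 45 + 120 + 210
     = 386.

386


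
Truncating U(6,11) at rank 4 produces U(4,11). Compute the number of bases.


Truncating U(6,11) to rank 4 gives U(4,11).
Bases of U(4,11) are all 4-element subsets of 11 elements.
Number of bases = C(11,4) = (11 * 10 * 9 * 8) / (1 * 2 * 3 * 4) = 330.

330


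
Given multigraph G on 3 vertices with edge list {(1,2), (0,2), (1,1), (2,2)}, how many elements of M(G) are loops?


In a graphic matroid, a loop is a self-loop edge (u,u) with rank 0.
Examining all 4 edges for self-loops...
Self-loops found: (1,1), (2,2)
Number of loops = 2.

2


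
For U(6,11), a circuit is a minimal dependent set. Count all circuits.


In U(6,11), circuits are the (7)-element subsets.
Any set of 7 elements is dependent, and removing any one element gives
an independent set of size 6, so it is a minimal dependent set.
Number of circuits = (11 choose 7) = 330.

330


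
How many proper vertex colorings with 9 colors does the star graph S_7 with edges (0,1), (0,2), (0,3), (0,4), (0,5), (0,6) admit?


P(tree, k) = k * (k-1)^(6) for any tree on 7 vertices.
P(9) = 9 * 8^6 = 9 * 262144 = 2359296.

2359296


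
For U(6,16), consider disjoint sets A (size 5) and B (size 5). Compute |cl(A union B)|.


|A union B| = 5 + 5 = 10 (disjoint).
In U(6,16), cl(S) = S if |S| < 6, else cl(S) = E.
Since 10 >= 6, cl(A union B) = E.
|cl(A union B)| = 16.

16


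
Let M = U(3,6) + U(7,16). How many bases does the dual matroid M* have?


(M1+M2)* = M1* + M2*.
M1* = U(3,6), bases: C(6,3) = 20.
M2* = U(9,16), bases: C(16,9) = 11440.
|B(M*)| = 20 * 11440 = 228800.

228800


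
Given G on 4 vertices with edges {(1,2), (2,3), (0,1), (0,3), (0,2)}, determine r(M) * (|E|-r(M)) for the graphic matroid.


r(M) = |V| - c = 4 - 1 = 3.
nullity = |E| - r(M) = 5 - 3 = 2.
Product = 3 * 2 = 6.

6


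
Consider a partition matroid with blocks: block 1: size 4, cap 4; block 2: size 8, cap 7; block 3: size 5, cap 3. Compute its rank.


Rank of a partition matroid = sum of min(|Si|, ci) for each block.
= min(4,4) + min(8,7) + min(5,3)
= 4 + 7 + 3
= 14.

14


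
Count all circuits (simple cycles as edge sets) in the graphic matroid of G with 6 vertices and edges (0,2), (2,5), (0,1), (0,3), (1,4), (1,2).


A circuit in a graphic matroid = edge set of a simple cycle.
G has 6 vertices and 6 edges.
Enumerating all minimal edge subsets forming cycles...
Total circuits found: 1.

1


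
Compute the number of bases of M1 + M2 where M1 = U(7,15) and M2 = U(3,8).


Bases of a direct sum M1 + M2: |B| = |B(M1)| * |B(M2)|.
|B(U(7,15))| = C(15,7) = 6435.
|B(U(3,8))| = C(8,3) = 56.
Total bases = 6435 * 56 = 360360.

360360


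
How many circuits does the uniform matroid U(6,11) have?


In U(6,11), circuits are the (7)-element subsets.
Any set of 7 elements is dependent, and removing any one element gives
an independent set of size 6, so it is a minimal dependent set.
Number of circuits = (11 choose 7) = 330.

330


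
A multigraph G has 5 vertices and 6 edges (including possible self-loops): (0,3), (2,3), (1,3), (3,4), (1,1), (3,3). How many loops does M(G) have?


In a graphic matroid, a loop is a self-loop edge (u,u) with rank 0.
Examining all 6 edges for self-loops...
Self-loops found: (1,1), (3,3)
Number of loops = 2.

2


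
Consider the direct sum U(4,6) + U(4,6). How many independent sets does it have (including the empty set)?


For a direct sum, |I(M1+M2)| = |I(M1)| * |I(M2)|.
|I(U(4,6))| = sum C(6,k) for k=0..4 = 57.
|I(U(4,6))| = sum C(6,k) for k=0..4 = 57.
Total = 57 * 57 = 3249.

3249


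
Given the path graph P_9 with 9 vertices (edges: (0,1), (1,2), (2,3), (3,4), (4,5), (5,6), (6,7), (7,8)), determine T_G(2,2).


A path on 9 vertices is a tree with 8 edges.
T(x,y) = x^(8) for any tree.
T(2,2) = 2^8 = 256.

256


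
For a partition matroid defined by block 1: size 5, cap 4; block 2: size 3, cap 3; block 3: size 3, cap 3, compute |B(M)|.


A basis picks exactly ci elements from block i.
Number of bases = product of C(|Si|, ci).
= C(5,4) * C(3,3) * C(3,3)
= 5 * 1 * 1
= 5.

5


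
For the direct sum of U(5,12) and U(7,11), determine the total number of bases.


Bases of a direct sum M1 + M2: |B| = |B(M1)| * |B(M2)|.
|B(U(5,12))| = C(12,5) = 792.
|B(U(7,11))| = C(11,7) = 330.
Total bases = 792 * 330 = 261360.

261360


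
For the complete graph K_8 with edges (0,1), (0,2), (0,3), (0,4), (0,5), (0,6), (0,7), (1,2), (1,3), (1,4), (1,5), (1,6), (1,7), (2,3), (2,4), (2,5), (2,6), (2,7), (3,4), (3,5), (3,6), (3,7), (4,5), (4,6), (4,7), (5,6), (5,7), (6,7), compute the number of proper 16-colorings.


P(K_8, k) = k(k-1)(k-2)...(k-7).
P(16) = (16) * (15) * (14) * (13) * (12) * (11) * (10) * (9) = 518918400.

518918400


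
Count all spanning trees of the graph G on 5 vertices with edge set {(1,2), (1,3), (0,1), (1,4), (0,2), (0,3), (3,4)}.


By Kirchhoff's matrix tree theorem, the number of spanning trees equals
the determinant of any cofactor of the Laplacian matrix L.
G has 5 vertices and 7 edges.
Computing the (4 x 4) cofactor determinant gives 21.

21


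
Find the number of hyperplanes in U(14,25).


Hyperplanes of U(14,25) are flats of rank 13.
In a uniform matroid, these are exactly the (13)-element subsets.
Count = C(25,13) = 5200300.

5200300


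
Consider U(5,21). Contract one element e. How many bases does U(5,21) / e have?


Contracting e from U(5,21) gives U(4,20).
Bases of U(4,20) = (20 choose 4) = 4845.

4845


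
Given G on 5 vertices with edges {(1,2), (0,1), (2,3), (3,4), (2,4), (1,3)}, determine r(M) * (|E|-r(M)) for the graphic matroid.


r(M) = |V| - c = 5 - 1 = 4.
nullity = |E| - r(M) = 6 - 4 = 2.
Product = 4 * 2 = 8.

8


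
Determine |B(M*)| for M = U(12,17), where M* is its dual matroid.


The dual of U(r,n) is U(n-r, n) = U(5,17).
Bases of U(5,17) are all (5)-element subsets.
|B(M*)| = C(17,5) = 17! / (5! * 12!) = 6188.

6188


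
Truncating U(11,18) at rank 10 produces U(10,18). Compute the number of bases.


Truncating U(11,18) to rank 10 gives U(10,18).
Bases of U(10,18) are all 10-element subsets of 18 elements.
Number of bases = C(18,10) = 18! / (10! * 8!) = 43758.

43758


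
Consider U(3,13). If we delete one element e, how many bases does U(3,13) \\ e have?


Deleting e from U(3,13) gives U(3,12) since n > r.
Bases of U(3,12) = C(12,3) = 12! / (3! * 9!) = 220.

220


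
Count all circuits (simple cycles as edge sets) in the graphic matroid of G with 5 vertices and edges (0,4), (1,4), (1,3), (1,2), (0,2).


A circuit in a graphic matroid = edge set of a simple cycle.
G has 5 vertices and 5 edges.
Enumerating all minimal edge subsets forming cycles...
Total circuits found: 1.

1


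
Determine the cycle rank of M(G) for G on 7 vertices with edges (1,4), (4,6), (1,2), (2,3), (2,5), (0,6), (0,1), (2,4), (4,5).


Cycle rank (nullity) = |E| - r(M) = |E| - (|V| - c).
|E| = 9, |V| = 7, c = 1.
Nullity = 9 - (7 - 1) = 9 - 6 = 3.

3


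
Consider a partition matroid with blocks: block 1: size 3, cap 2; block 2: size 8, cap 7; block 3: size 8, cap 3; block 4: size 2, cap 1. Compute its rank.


Rank of a partition matroid = sum of min(|Si|, ci) for each block.
= min(3,2) + min(8,7) + min(8,3) + min(2,1)
= 2 + 7 + 3 + 1
= 13.

13


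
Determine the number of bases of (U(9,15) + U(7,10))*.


(M1+M2)* = M1* + M2*.
M1* = U(6,15), bases: C(15,6) = 5005.
M2* = U(3,10), bases: C(10,3) = 120.
|B(M*)| = 5005 * 120 = 600600.

600600


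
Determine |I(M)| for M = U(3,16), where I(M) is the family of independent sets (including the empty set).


Independent sets of U(3,16) are all subsets of size <= 3.
Count = (16 choose 0) + (16 choose 1) + (16 choose 2) + (16 choose 3)
     = 1 + 16 + 120 + 560
     = 697.

697


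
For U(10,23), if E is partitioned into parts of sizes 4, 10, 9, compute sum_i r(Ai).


r(Ai) = min(|Ai|, 10) for each part.
Sum = min(4,10) + min(10,10) + min(9,10)
    = 4 + 10 + 9
    = 23.

23


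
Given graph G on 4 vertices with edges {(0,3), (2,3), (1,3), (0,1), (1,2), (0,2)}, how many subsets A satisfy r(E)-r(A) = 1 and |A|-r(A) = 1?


R(x,y) = sum over A in 2^E of x^(r(E)-r(A)) * y^(|A|-r(A)).
G has 4 vertices, 6 edges. r(E) = 3.
Enumerate all 2^6 = 64 subsets.
Count subsets with r(E)-r(A)=1 and |A|-r(A)=1: 4.

4


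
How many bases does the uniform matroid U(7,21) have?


Bases of U(7,21) are all 7-element subsets of the 21-element ground set.
Number of bases = C(21,7).
C(21,7) = 116280.

116280


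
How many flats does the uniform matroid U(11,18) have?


Flats of U(11,18): every subset of size < 11 is a flat, plus E itself.
Count = C(18,0) + C(18,1) + C(18,2) + C(18,3) + C(18,4) + C(18,5) + C(18,6) + C(18,7) + C(18,8) + C(18,9) + C(18,10) + 1
     = 1 + 18 + 153 + 816 + 3060 + 8568 + 18564 + 31824 + 43758 + 48620 + 43758 + 1
     = 199141.

199141


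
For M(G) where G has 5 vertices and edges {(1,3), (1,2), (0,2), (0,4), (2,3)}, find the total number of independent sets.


An independent set in a graphic matroid is an acyclic edge subset.
G has 5 vertices and 5 edges.
Enumerate all 2^5 = 32 subsets, checking for acyclicity.
Total independent sets = 28.

28


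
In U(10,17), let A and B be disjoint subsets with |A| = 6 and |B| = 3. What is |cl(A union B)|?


|A union B| = 6 + 3 = 9 (disjoint).
In U(10,17), cl(S) = S if |S| < 10, else cl(S) = E.
Since 9 < 10, cl(A union B) = A union B.
|cl(A union B)| = 9.

9


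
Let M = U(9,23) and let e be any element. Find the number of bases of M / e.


Contracting e from U(9,23) gives U(8,22).
Bases of U(8,22) = C(22,8) = 22! / (8! * 14!) = 319770.

319770


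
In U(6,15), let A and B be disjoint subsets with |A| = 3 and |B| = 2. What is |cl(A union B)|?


|A union B| = 3 + 2 = 5 (disjoint).
In U(6,15), cl(S) = S if |S| < 6, else cl(S) = E.
Since 5 < 6, cl(A union B) = A union B.
|cl(A union B)| = 5.

5


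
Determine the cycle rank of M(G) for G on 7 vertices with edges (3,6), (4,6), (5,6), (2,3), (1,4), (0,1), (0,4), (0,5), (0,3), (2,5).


Cycle rank (nullity) = |E| - r(M) = |E| - (|V| - c).
|E| = 10, |V| = 7, c = 1.
Nullity = 10 - (7 - 1) = 10 - 6 = 4.

4


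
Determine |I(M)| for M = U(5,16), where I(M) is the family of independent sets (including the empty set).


Independent sets of U(5,16) are all subsets of size <= 5.
Count = (16 choose 0) + (16 choose 1) + (16 choose 2) + (16 choose 3) + (16 choose 4) + (16 choose 5)
     = 1 + 16 + 120 + 560 + 1820 + 4368
     = 6885.

6885


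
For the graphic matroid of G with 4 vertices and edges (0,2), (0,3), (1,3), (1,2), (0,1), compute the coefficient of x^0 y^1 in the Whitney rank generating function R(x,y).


R(x,y) = sum over A in 2^E of x^(r(E)-r(A)) * y^(|A|-r(A)).
G has 4 vertices, 5 edges. r(E) = 3.
Enumerate all 2^5 = 32 subsets.
Count subsets with r(E)-r(A)=0 and |A|-r(A)=1: 5.

5


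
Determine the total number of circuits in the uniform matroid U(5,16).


In U(5,16), circuits are the (6)-element subsets.
Any set of 6 elements is dependent, and removing any one element gives
an independent set of size 5, so it is a minimal dependent set.
Number of circuits = C(16,6) = 16! / (6! * 10!) = 8008.

8008


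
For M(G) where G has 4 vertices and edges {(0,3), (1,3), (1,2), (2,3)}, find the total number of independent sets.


An independent set in a graphic matroid is an acyclic edge subset.
G has 4 vertices and 4 edges.
Enumerate all 2^4 = 16 subsets, checking for acyclicity.
Total independent sets = 14.

14


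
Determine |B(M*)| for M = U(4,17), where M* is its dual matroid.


The dual of U(r,n) is U(n-r, n) = U(13,17).
Bases of U(13,17) are all (13)-element subsets.
|B(M*)| = (17 choose 13) = 2380.

2380


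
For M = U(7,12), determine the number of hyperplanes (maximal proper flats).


Hyperplanes of U(7,12) are flats of rank 6.
In a uniform matroid, these are exactly the (6)-element subsets.
Count = (12 choose 6) = 924.

924


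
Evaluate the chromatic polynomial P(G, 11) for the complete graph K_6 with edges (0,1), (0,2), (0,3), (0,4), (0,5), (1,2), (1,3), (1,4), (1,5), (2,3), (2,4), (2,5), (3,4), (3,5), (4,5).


P(K_6, k) = k(k-1)(k-2)...(k-5).
P(11) = (11) * (10) * (9) * (8) * (7) * (6) = 332640.

332640


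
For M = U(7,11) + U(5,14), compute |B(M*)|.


(M1+M2)* = M1* + M2*.
M1* = U(4,11), bases: C(11,4) = 330.
M2* = U(9,14), bases: C(14,9) = 2002.
|B(M*)| = 330 * 2002 = 660660.

660660


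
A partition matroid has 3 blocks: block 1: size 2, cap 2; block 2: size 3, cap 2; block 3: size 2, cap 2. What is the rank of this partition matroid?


Rank of a partition matroid = sum of min(|Si|, ci) for each block.
= min(2,2) + min(3,2) + min(2,2)
= 2 + 2 + 2
= 6.

6


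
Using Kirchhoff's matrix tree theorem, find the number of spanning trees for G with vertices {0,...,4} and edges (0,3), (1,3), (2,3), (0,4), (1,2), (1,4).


By Kirchhoff's matrix tree theorem, the number of spanning trees equals
the determinant of any cofactor of the Laplacian matrix L.
G has 5 vertices and 6 edges.
Computing the (4 x 4) cofactor determinant gives 11.

11


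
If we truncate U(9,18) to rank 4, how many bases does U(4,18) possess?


Truncating U(9,18) to rank 4 gives U(4,18).
Bases of U(4,18) are all 4-element subsets of 18 elements.
Number of bases = (18 choose 4) = 3060.

3060


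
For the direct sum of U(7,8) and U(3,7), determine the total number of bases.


Bases of a direct sum M1 + M2: |B| = |B(M1)| * |B(M2)|.
|B(U(7,8))| = C(8,7) = 8.
|B(U(3,7))| = C(7,3) = 35.
Total bases = 8 * 35 = 280.

280


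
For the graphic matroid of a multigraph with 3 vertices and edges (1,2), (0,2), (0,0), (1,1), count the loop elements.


In a graphic matroid, a loop is a self-loop edge (u,u) with rank 0.
Examining all 4 edges for self-loops...
Self-loops found: (0,0), (1,1)
Number of loops = 2.

2


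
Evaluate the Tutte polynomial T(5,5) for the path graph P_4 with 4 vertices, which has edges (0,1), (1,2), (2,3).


A path on 4 vertices is a tree with 3 edges.
T(x,y) = x^(3) for any tree.
T(5,5) = 5^3 = 125.

125


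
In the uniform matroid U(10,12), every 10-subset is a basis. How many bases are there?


Bases of U(10,12) are all 10-element subsets of the 12-element ground set.
Number of bases = C(12,10).
(12 choose 10) = 66.

66


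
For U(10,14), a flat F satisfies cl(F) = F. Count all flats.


Flats of U(10,14): every subset of size < 10 is a flat, plus E itself.
Count = (14 choose 0) + (14 choose 1) + (14 choose 2) + (14 choose 3) + (14 choose 4) + (14 choose 5) + (14 choose 6) + (14 choose 7) + (14 choose 8) + (14 choose 9) + 1
     = 1 + 14 + 91 + 364 + 1001 + 2002 + 3003 + 3432 + 3003 + 2002 + 1
     = 14914.

14914


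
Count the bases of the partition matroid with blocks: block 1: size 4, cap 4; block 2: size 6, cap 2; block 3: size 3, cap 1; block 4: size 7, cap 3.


A basis picks exactly ci elements from block i.
Number of bases = product of C(|Si|, ci).
= C(4,4) * C(6,2) * C(3,1) * C(7,3)
= 1 * 15 * 3 * 35
= 1575.

1575


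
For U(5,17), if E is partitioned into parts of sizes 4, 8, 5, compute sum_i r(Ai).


r(Ai) = min(|Ai|, 5) for each part.
Sum = min(4,5) + min(8,5) + min(5,5)
    = 4 + 5 + 5
    = 14.

14


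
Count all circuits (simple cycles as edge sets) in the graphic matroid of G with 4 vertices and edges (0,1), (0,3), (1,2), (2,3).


A circuit in a graphic matroid = edge set of a simple cycle.
G has 4 vertices and 4 edges.
Enumerating all minimal edge subsets forming cycles...
Total circuits found: 1.

1


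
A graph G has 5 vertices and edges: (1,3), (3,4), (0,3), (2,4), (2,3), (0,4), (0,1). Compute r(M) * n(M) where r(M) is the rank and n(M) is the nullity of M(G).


r(M) = |V| - c = 5 - 1 = 4.
nullity = |E| - r(M) = 7 - 4 = 3.
Product = 4 * 3 = 12.

12


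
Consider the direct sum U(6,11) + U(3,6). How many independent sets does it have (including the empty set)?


For a direct sum, |I(M1+M2)| = |I(M1)| * |I(M2)|.
|I(U(6,11))| = sum C(11,k) for k=0..6 = 1486.
|I(U(3,6))| = sum C(6,k) for k=0..3 = 42.
Total = 1486 * 42 = 62412.

62412


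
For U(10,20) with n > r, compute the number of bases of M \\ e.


Deleting e from U(10,20) gives U(10,19) since n > r.
Bases of U(10,19) = (19 choose 10) = 92378.

92378


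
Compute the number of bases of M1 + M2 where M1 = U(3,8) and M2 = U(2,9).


Bases of a direct sum M1 + M2: |B| = |B(M1)| * |B(M2)|.
|B(U(3,8))| = C(8,3) = 56.
|B(U(2,9))| = C(9,2) = 36.
Total bases = 56 * 36 = 2016.

2016


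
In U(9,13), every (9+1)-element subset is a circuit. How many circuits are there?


In U(9,13), circuits are the (10)-element subsets.
Any set of 10 elements is dependent, and removing any one element gives
an independent set of size 9, so it is a minimal dependent set.
Number of circuits = C(13,10) = 13! / (10! * 3!) = 286.

286


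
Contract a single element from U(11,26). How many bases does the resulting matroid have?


Contracting e from U(11,26) gives U(10,25).
Bases of U(10,25) = C(25,10) = 25! / (10! * 15!) = 3268760.

3268760


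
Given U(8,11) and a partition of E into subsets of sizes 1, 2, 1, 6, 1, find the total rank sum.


r(Ai) = min(|Ai|, 8) for each part.
Sum = min(1,8) + min(2,8) + min(1,8) + min(6,8) + min(1,8)
    = 1 + 2 + 1 + 6 + 1
    = 11.

11


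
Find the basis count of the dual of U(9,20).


The dual of U(r,n) is U(n-r, n) = U(11,20).
Bases of U(11,20) are all (11)-element subsets.
|B(M*)| = (20 choose 11) = 167960.

167960


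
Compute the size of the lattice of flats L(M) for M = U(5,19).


Flats of U(5,19): every subset of size < 5 is a flat, plus E itself.
Count = C(19,0) + C(19,1) + C(19,2) + C(19,3) + C(19,4) + 1
     = 1 + 19 + 171 + 969 + 3876 + 1
     = 5037.

5037


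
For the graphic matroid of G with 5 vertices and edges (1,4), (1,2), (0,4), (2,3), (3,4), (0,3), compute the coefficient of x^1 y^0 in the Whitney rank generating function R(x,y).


R(x,y) = sum over A in 2^E of x^(r(E)-r(A)) * y^(|A|-r(A)).
G has 5 vertices, 6 edges. r(E) = 4.
Enumerate all 2^6 = 64 subsets.
Count subsets with r(E)-r(A)=1 and |A|-r(A)=0: 19.

19


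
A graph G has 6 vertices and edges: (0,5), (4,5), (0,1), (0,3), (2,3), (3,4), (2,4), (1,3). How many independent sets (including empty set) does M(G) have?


An independent set in a graphic matroid is an acyclic edge subset.
G has 6 vertices and 8 edges.
Enumerate all 2^8 = 256 subsets, checking for acyclicity.
Total independent sets = 180.

180


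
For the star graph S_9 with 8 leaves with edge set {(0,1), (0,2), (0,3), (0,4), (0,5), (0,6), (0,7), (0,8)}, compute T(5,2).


A star on 9 vertices is a tree with 8 edges.
T(x,y) = x^(8) for any tree.
T(5,2) = 5^8 = 390625.

390625


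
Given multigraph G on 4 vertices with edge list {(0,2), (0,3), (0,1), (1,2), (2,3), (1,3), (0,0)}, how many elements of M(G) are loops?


In a graphic matroid, a loop is a self-loop edge (u,u) with rank 0.
Examining all 7 edges for self-loops...
Self-loops found: (0,0)
Number of loops = 1.

1


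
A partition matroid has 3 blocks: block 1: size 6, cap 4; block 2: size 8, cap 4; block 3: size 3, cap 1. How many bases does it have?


A basis picks exactly ci elements from block i.
Number of bases = product of C(|Si|, ci).
= C(6,4) * C(8,4) * C(3,1)
= 15 * 70 * 3
= 3150.

3150


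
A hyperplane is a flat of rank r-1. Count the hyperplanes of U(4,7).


Hyperplanes of U(4,7) are flats of rank 3.
In a uniform matroid, these are exactly the (3)-element subsets.
Count = C(7,3) = (7 * 6 * 5) / (1 * 2 * 3) = 35.

35


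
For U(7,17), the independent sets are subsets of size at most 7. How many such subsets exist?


Independent sets of U(7,17) are all subsets of size <= 7.
Count = C(17,0) + C(17,1) + C(17,2) + C(17,3) + C(17,4) + C(17,5) + C(17,6) + C(17,7)
     = 1 + 17 + 136 + 680 + 2380 + 6188 + 12376 + 19448
     = 41226.

41226


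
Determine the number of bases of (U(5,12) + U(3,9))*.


(M1+M2)* = M1* + M2*.
M1* = U(7,12), bases: C(12,7) = 792.
M2* = U(6,9), bases: C(9,6) = 84.
|B(M*)| = 792 * 84 = 66528.

66528


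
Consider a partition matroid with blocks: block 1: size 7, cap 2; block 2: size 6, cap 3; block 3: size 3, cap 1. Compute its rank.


Rank of a partition matroid = sum of min(|Si|, ci) for each block.
= min(7,2) + min(6,3) + min(3,1)
= 2 + 3 + 1
= 6.

6


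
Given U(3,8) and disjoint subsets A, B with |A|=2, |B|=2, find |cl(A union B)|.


|A union B| = 2 + 2 = 4 (disjoint).
In U(3,8), cl(S) = S if |S| < 3, else cl(S) = E.
Since 4 >= 3, cl(A union B) = E.
|cl(A union B)| = 8.

8


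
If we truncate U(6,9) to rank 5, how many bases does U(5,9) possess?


Truncating U(6,9) to rank 5 gives U(5,9).
Bases of U(5,9) are all 5-element subsets of 9 elements.
Number of bases = C(9,5) = 9! / (5! * 4!) = 126.

126


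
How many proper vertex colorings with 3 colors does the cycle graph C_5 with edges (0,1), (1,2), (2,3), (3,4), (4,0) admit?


P(C_5, k) = (k-1)^5 + (-1)^5*(k-1).
P(3) = (2)^5 - 2
= 32 - 2 = 30.

30


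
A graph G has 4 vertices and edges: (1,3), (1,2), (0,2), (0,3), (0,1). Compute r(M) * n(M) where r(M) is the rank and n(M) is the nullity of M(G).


r(M) = |V| - c = 4 - 1 = 3.
nullity = |E| - r(M) = 5 - 3 = 2.
Product = 3 * 2 = 6.

6


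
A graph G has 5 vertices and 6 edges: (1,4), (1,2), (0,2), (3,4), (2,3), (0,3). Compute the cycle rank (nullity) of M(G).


Cycle rank (nullity) = |E| - r(M) = |E| - (|V| - c).
|E| = 6, |V| = 5, c = 1.
Nullity = 6 - (5 - 1) = 6 - 4 = 2.

2


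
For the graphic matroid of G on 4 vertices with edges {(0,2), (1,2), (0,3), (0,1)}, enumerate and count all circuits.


A circuit in a graphic matroid = edge set of a simple cycle.
G has 4 vertices and 4 edges.
Enumerating all minimal edge subsets forming cycles...
Total circuits found: 1.

1


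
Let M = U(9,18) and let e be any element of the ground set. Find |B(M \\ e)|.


Deleting e from U(9,18) gives U(9,17) since n > r.
Bases of U(9,17) = C(17,9) = 17! / (9! * 8!) = 24310.

24310


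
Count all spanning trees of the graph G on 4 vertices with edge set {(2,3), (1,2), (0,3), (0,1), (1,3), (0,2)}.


By Kirchhoff's matrix tree theorem, the number of spanning trees equals
the determinant of any cofactor of the Laplacian matrix L.
G has 4 vertices and 6 edges.
Computing the (3 x 3) cofactor determinant gives 16.

16


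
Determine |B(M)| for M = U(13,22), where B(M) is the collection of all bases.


Bases of U(13,22) are all 13-element subsets of the 22-element ground set.
Number of bases = C(22,13).
C(22,13) = 22! / (13! * 9!) = 497420.

497420


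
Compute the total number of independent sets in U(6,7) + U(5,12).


For a direct sum, |I(M1+M2)| = |I(M1)| * |I(M2)|.
|I(U(6,7))| = sum C(7,k) for k=0..6 = 127.
|I(U(5,12))| = sum C(12,k) for k=0..5 = 1586.
Total = 127 * 1586 = 201422.

201422


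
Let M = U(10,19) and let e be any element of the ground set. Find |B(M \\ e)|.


Deleting e from U(10,19) gives U(10,18) since n > r.
Bases of U(10,18) = C(18,10) = 18! / (10! * 8!) = 43758.

43758


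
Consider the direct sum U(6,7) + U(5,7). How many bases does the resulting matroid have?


Bases of a direct sum M1 + M2: |B| = |B(M1)| * |B(M2)|.
|B(U(6,7))| = C(7,6) = 7.
|B(U(5,7))| = C(7,5) = 21.
Total bases = 7 * 21 = 147.

147


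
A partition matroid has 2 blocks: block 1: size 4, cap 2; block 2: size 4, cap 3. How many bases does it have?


A basis picks exactly ci elements from block i.
Number of bases = product of C(|Si|, ci).
= C(4,2) * C(4,3)
= 6 * 4
= 24.

24


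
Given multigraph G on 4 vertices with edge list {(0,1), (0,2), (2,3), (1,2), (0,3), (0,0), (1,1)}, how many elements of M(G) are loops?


In a graphic matroid, a loop is a self-loop edge (u,u) with rank 0.
Examining all 7 edges for self-loops...
Self-loops found: (0,0), (1,1)
Number of loops = 2.

2


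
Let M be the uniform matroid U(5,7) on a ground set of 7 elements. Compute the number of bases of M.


Bases of U(5,7) are all 5-element subsets of the 7-element ground set.
Number of bases = C(7,5).
(7 choose 5) = 21.

21


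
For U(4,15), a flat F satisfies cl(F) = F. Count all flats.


Flats of U(4,15): every subset of size < 4 is a flat, plus E itself.
Count = (15 choose 0) + (15 choose 1) + (15 choose 2) + (15 choose 3) + 1
     = 1 + 15 + 105 + 455 + 1
     = 577.

577


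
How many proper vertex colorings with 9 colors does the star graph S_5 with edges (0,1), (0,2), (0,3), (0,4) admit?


P(tree, k) = k * (k-1)^(4) for any tree on 5 vertices.
P(9) = 9 * 8^4 = 9 * 4096 = 36864.

36864


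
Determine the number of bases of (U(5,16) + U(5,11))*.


(M1+M2)* = M1* + M2*.
M1* = U(11,16), bases: C(16,11) = 4368.
M2* = U(6,11), bases: C(11,6) = 462.
|B(M*)| = 4368 * 462 = 2018016.

2018016


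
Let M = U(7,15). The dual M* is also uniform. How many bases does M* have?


The dual of U(r,n) is U(n-r, n) = U(8,15).
Bases of U(8,15) are all (8)-element subsets.
|B(M*)| = (15 choose 8) = 6435.

6435


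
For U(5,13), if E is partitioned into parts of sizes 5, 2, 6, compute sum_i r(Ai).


r(Ai) = min(|Ai|, 5) for each part.
Sum = min(5,5) + min(2,5) + min(6,5)
    = 5 + 2 + 5
    = 12.

12


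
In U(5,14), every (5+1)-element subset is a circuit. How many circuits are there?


In U(5,14), circuits are the (6)-element subsets.
Any set of 6 elements is dependent, and removing any one element gives
an independent set of size 5, so it is a minimal dependent set.
Number of circuits = C(14,6) = 3003.

3003


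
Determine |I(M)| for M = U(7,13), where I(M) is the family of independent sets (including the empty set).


Independent sets of U(7,13) are all subsets of size <= 7.
Count = (13 choose 0) + (13 choose 1) + (13 choose 2) + (13 choose 3) + (13 choose 4) + (13 choose 5) + (13 choose 6) + (13 choose 7)
     = 1 + 13 + 78 + 286 + 715 + 1287 + 1716 + 1716
     = 5812.

5812


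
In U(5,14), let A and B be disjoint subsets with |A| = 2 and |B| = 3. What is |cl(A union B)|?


|A union B| = 2 + 3 = 5 (disjoint).
In U(5,14), cl(S) = S if |S| < 5, else cl(S) = E.
Since 5 >= 5, cl(A union B) = E.
|cl(A union B)| = 14.

14


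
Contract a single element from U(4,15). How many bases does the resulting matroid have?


Contracting e from U(4,15) gives U(3,14).
Bases of U(3,14) = C(14,3) = (14 * 13 * 12) / (1 * 2 * 3) = 364.

364


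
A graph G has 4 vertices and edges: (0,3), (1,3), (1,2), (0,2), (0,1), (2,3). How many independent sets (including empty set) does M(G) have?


An independent set in a graphic matroid is an acyclic edge subset.
G has 4 vertices and 6 edges.
Enumerate all 2^6 = 64 subsets, checking for acyclicity.
Total independent sets = 38.

38


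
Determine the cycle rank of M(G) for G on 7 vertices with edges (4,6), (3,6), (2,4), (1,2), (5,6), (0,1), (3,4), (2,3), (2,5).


Cycle rank (nullity) = |E| - r(M) = |E| - (|V| - c).
|E| = 9, |V| = 7, c = 1.
Nullity = 9 - (7 - 1) = 9 - 6 = 3.

3


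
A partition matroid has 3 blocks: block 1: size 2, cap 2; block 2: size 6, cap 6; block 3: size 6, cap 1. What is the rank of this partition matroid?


Rank of a partition matroid = sum of min(|Si|, ci) for each block.
= min(2,2) + min(6,6) + min(6,1)
= 2 + 6 + 1
= 9.

9


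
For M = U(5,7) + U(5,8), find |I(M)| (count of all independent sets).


For a direct sum, |I(M1+M2)| = |I(M1)| * |I(M2)|.
|I(U(5,7))| = sum C(7,k) for k=0..5 = 120.
|I(U(5,8))| = sum C(8,k) for k=0..5 = 219.
Total = 120 * 219 = 26280.

26280


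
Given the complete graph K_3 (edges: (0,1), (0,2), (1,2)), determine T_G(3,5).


T(K_3; x,y) = x^2 + x + y.
T(3,5) = 9 + 3 + 5 = 17.

17


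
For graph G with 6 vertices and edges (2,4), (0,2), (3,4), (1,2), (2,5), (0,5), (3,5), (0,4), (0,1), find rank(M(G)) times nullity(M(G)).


r(M) = |V| - c = 6 - 1 = 5.
nullity = |E| - r(M) = 9 - 5 = 4.
Product = 5 * 4 = 20.

20


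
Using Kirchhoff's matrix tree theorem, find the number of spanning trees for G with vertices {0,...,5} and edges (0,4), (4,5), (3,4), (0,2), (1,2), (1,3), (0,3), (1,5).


By Kirchhoff's matrix tree theorem, the number of spanning trees equals
the determinant of any cofactor of the Laplacian matrix L.
G has 6 vertices and 8 edges.
Computing the (5 x 5) cofactor determinant gives 35.

35


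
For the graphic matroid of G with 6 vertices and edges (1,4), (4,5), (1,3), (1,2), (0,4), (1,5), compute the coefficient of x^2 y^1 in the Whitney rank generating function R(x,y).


R(x,y) = sum over A in 2^E of x^(r(E)-r(A)) * y^(|A|-r(A)).
G has 6 vertices, 6 edges. r(E) = 5.
Enumerate all 2^6 = 64 subsets.
Count subsets with r(E)-r(A)=2 and |A|-r(A)=1: 3.

3


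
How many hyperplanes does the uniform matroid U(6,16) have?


Hyperplanes of U(6,16) are flats of rank 5.
In a uniform matroid, these are exactly the (5)-element subsets.
Count = C(16,5) = 16! / (5! * 11!) = 4368.

4368


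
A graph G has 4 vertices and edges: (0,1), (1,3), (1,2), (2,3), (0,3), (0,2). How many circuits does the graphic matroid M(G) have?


A circuit in a graphic matroid = edge set of a simple cycle.
G has 4 vertices and 6 edges.
Enumerating all minimal edge subsets forming cycles...
Total circuits found: 7.

7


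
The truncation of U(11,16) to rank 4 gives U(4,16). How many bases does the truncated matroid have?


Truncating U(11,16) to rank 4 gives U(4,16).
Bases of U(4,16) are all 4-element subsets of 16 elements.
Number of bases = (16 choose 4) = 1820.

1820


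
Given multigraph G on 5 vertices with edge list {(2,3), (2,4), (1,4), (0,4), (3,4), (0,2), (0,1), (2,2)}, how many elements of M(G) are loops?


In a graphic matroid, a loop is a self-loop edge (u,u) with rank 0.
Examining all 8 edges for self-loops...
Self-loops found: (2,2)
Number of loops = 1.

1


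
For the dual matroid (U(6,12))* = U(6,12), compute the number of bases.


The dual of U(r,n) is U(n-r, n) = U(6,12).
Bases of U(6,12) are all (6)-element subsets.
|B(M*)| = C(12,6) = 924.

924


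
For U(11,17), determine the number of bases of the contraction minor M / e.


Contracting e from U(11,17) gives U(10,16).
Bases of U(10,16) = (16 choose 10) = 8008.

8008


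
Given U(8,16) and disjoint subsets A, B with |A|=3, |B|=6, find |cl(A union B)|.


|A union B| = 3 + 6 = 9 (disjoint).
In U(8,16), cl(S) = S if |S| < 8, else cl(S) = E.
Since 9 >= 8, cl(A union B) = E.
|cl(A union B)| = 16.

16


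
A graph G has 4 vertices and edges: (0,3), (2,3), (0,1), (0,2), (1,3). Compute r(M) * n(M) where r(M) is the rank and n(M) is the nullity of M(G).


r(M) = |V| - c = 4 - 1 = 3.
nullity = |E| - r(M) = 5 - 3 = 2.
Product = 3 * 2 = 6.

6


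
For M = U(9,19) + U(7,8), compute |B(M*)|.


(M1+M2)* = M1* + M2*.
M1* = U(10,19), bases: C(19,10) = 92378.
M2* = U(1,8), bases: C(8,1) = 8.
|B(M*)| = 92378 * 8 = 739024.

739024


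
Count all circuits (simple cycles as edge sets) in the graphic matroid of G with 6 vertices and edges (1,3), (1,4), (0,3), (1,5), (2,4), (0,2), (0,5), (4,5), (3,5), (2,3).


A circuit in a graphic matroid = edge set of a simple cycle.
G has 6 vertices and 10 edges.
Enumerating all minimal edge subsets forming cycles...
Total circuits found: 23.

23


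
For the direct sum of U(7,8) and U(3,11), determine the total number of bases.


Bases of a direct sum M1 + M2: |B| = |B(M1)| * |B(M2)|.
|B(U(7,8))| = C(8,7) = 8.
|B(U(3,11))| = C(11,3) = 165.
Total bases = 8 * 165 = 1320.

1320


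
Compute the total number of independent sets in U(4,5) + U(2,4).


For a direct sum, |I(M1+M2)| = |I(M1)| * |I(M2)|.
|I(U(4,5))| = sum C(5,k) for k=0..4 = 31.
|I(U(2,4))| = sum C(4,k) for k=0..2 = 11.
Total = 31 * 11 = 341.

341


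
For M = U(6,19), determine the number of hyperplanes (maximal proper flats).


Hyperplanes of U(6,19) are flats of rank 5.
In a uniform matroid, these are exactly the (5)-element subsets.
Count = (19 choose 5) = 11628.

11628


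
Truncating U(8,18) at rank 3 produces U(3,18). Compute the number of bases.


Truncating U(8,18) to rank 3 gives U(3,18).
Bases of U(3,18) are all 3-element subsets of 18 elements.
Number of bases = (18 choose 3) = 816.

816


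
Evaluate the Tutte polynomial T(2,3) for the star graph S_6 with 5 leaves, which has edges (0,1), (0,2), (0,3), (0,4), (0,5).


A star on 6 vertices is a tree with 5 edges.
T(x,y) = x^(5) for any tree.
T(2,3) = 2^5 = 32.

32


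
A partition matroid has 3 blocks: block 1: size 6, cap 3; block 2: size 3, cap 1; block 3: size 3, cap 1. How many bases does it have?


A basis picks exactly ci elements from block i.
Number of bases = product of C(|Si|, ci).
= C(6,3) * C(3,1) * C(3,1)
= 20 * 3 * 3
= 180.

180


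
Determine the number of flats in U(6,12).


Flats of U(6,12): every subset of size < 6 is a flat, plus E itself.
Count = (12 choose 0) + (12 choose 1) + (12 choose 2) + (12 choose 3) + (12 choose 4) + (12 choose 5) + 1
     = 1 + 12 + 66 + 220 + 495 + 792 + 1
     = 1587.

1587


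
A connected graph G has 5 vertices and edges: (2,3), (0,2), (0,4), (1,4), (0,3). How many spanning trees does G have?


By Kirchhoff's matrix tree theorem, the number of spanning trees equals
the determinant of any cofactor of the Laplacian matrix L.
G has 5 vertices and 5 edges.
Computing the (4 x 4) cofactor determinant gives 3.

3


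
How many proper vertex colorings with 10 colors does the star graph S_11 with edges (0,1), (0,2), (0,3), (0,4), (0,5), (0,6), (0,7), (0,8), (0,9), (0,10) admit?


P(tree, k) = k * (k-1)^(10) for any tree on 11 vertices.
P(10) = 10 * 9^10 = 10 * 3486784401 = 34867844010.

34867844010
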